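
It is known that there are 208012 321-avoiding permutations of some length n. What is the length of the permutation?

Permutations of [n] avoiding a fixed length-3 pattern are counted by C_n. The Catalan number equal to 208012 is C_12.

12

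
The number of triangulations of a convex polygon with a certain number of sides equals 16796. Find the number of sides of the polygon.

12

Triangulations of a convex m-gon are counted by C_{m−2}; 16796 = C_10.
So m − 2 = 10, giving m = 12 sides.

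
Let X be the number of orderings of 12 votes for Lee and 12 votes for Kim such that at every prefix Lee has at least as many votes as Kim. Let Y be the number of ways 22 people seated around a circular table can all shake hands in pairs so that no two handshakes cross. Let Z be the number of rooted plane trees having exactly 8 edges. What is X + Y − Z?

Reading a vote for the leader as '(' and for the other as ')' turns such a sequence into a balanced string of 12 pairs, so the count is C_12. So X = C_12 = 208012.
With 22 = 2·11 people, non-crossing handshake pairings are non-crossing perfect matchings on a circle, counted by C_11. So Y = C_11 = 58786.
A rooted plane tree with 8 edges has 9 nodes, and the count is C_8. So Z = C_8 = 1430.
X + Y − Z = 208012 + 58786 − 1430 = 265368.

265368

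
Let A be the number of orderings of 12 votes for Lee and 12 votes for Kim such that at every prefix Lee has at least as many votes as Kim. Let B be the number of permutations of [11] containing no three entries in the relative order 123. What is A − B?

Reading a vote for the leader as '(' and for the other as ')' turns such a sequence into a balanced string of 12 pairs, so the count is C_12. So A = C_12 = 208012.
For any fixed pattern of length 3, the pattern-avoiding permutations of [11] number C_11. So B = C_11 = 58786.
A − B = 208012 − 58786 = 149226.

149226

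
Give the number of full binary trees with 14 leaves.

A full binary tree with L leaves has L−1 internal nodes and is counted by C_{L−1}; L = 14 gives C_13.
C_13 = C_12 · 2(2·12+1)/(12+2) = 208012 · 50/14 = 742900.

742900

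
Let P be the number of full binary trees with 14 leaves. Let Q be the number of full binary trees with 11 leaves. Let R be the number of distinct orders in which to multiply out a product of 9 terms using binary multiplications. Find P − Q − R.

Full binary trees with 14 leaves have 14−1 = 13 internal nodes, so there are C_13 of them. So P = C_13 = 742900.
Full binary trees with 11 leaves have 11−1 = 10 internal nodes, so there are C_10 of them. So Q = C_10 = 16796.
Ways to associate a product of 9 factors correspond to binary trees on 9 leaves, so the count is C_8. So R = C_8 = 1430.
P − Q − R = 742900 − 16796 − 1430 = 724674.

724674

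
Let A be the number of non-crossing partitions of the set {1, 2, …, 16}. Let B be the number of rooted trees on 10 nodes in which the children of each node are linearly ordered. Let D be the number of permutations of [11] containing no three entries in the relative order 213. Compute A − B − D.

35294022

The non-crossing partitions of [16] form a lattice of size C_16. So A = C_16 = 35357670.
A rooted plane tree on 10 nodes has 9 edges, and such trees are counted by C_9. So B = C_9 = 4862.
For any fixed pattern of length 3, the pattern-avoiding permutations of [11] number C_11. So D = C_11 = 58786.
A − B − D = 35357670 − 4862 − 58786 = 35294022.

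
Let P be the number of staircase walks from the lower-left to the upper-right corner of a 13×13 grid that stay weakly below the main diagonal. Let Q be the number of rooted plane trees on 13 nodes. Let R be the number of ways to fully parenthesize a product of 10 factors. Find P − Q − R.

Monotone paths in an n×n grid that stay weakly below the diagonal are counted by C_n; here n = 13. So P = C_13 = 742900.
Rooted ordered (plane) trees on m nodes have m−1 edges and are counted by C_{m−1}; m = 13 gives C_12. So Q = C_12 = 208012.
Bracketing 10 factors into binary products is counted by C_{10−1} = C_9. So R = C_9 = 4862.
P − Q − R = 742900 − 208012 − 4862 = 530026.

530026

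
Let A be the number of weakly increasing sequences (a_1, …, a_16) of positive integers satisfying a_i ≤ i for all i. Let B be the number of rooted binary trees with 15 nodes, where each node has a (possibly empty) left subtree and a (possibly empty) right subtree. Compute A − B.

Such sub-staircase sequences of length n are counted by C_n; here n = 16. So A = C_16 = 35357670.
Rooted binary trees with 15 nodes (each child slot possibly empty) number C_15. So B = C_15 = 9694845.
A − B = 35357670 − 9694845 = 25662825.

25662825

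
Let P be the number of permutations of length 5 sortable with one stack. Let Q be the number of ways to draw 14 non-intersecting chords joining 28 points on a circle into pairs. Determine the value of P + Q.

By Knuth's characterisation, the stack-sortable permutations of length 5 are the 231-avoiders, numbering C_5. So P = C_5 = 42.
Pairing 28 circle points by 14 non-crossing chords gives C_14 matchings. So Q = C_14 = 2674440.
P + Q = 42 + 2674440 = 2674482.

2674482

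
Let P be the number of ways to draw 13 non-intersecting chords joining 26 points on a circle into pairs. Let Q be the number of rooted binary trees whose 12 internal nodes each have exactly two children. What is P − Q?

534888

Pairing 26 circle points by 13 non-crossing chords gives C_13 matchings. So P = C_13 = 742900.
The number of full binary trees on 12 internal nodes is the Catalan number C_12. So Q = C_12 = 208012.
P − Q = 742900 − 208012 = 534888.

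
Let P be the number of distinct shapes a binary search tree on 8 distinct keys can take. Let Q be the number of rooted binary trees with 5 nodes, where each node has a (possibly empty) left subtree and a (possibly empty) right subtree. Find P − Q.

1388

There are C_n binary search tree shapes on n keys; with n = 8 that is C_8. So P = C_8 = 1430.
There are C_n binary search tree shapes on n keys; with n = 5 that is C_5. So Q = C_5 = 42.
P − Q = 1430 − 42 = 1388.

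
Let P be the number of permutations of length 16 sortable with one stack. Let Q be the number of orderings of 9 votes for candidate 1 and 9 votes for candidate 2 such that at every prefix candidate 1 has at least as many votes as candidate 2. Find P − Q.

By Knuth's characterisation, the stack-sortable permutations of length 16 are the 231-avoiders, numbering C_16. So P = C_16 = 35357670.
Ballot sequences with n votes each where one side never trails are Dyck words, counted by C_n; here n = 9. So Q = C_9 = 4862.
P − Q = 35357670 − 4862 = 35352808.

35352808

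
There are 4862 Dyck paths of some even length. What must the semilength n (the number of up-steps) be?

Dyck paths of semilength n are counted by C_n; 4862 = C_9.

9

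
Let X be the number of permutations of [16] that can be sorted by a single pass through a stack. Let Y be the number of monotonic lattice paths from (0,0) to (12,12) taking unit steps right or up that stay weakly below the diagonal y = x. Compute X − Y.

By Knuth's characterisation, the stack-sortable permutations of length 16 are the 231-avoiders, numbering C_16. So X = C_16 = 35357670.
Sub-diagonal monotone paths from (0,0) to (12,12) biject with Dyck paths of semilength 12, giving C_12. So Y = C_12 = 208012.
X − Y = 35357670 − 208012 = 35149658.

35149658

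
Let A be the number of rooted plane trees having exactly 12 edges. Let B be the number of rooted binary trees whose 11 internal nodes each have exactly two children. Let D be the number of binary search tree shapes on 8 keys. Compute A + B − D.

265368

A rooted plane tree with 12 edges has 13 nodes, and the count is C_12. So A = C_12 = 208012.
The number of full binary trees on 11 internal nodes is the Catalan number C_11. So B = C_11 = 58786.
Binary trees (left/right distinguished) on n nodes are counted by C_n; here n = 8. So D = C_8 = 1430.
A + B − D = 208012 + 58786 − 1430 = 265368.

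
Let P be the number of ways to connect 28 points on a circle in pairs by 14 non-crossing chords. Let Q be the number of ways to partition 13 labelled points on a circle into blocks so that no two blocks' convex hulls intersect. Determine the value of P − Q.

Non-crossing perfect matchings of 2n points on a circle are counted by C_n; with 28 points, n = 14. So P = C_14 = 2674440.
The non-crossing partitions of [13] form a lattice of size C_13. So Q = C_13 = 742900.
P − Q = 2674440 − 742900 = 1931540.

1931540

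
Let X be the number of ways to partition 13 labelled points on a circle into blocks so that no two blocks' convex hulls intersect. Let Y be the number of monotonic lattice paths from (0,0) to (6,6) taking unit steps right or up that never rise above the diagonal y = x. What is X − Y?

Non-crossing partitions of an n-element set are counted by C_n; here n = 13. So X = C_13 = 742900.
Sub-diagonal monotone paths from (0,0) to (6,6) biject with Dyck paths of semilength 6, giving C_6. So Y = C_6 = 132.
X − Y = 742900 − 132 = 742768.

742768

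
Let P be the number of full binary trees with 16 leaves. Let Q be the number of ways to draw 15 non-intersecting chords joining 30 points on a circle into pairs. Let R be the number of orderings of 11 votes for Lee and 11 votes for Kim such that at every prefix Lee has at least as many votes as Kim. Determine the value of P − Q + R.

58786

Full binary trees with 16 leaves have 16−1 = 15 internal nodes, so there are C_15 of them. So P = C_15 = 9694845.
Non-crossing perfect matchings of 2n points on a circle are counted by C_n; with 30 points, n = 15. So Q = C_15 = 9694845.
Reading a vote for the leader as '(' and for the other as ')' turns such a sequence into a balanced string of 11 pairs, so the count is C_11. So R = C_11 = 58786.
P − Q + R = 9694845 − 9694845 + 58786 = 58786.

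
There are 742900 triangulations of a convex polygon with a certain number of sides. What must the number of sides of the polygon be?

15

Triangulations of a convex m-gon are counted by C_{m−2}. Since C_13 = 742900, the index is 13.
So m − 2 = 13, giving m = 15 sides.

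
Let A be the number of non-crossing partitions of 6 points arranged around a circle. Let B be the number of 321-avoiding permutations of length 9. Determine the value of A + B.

4994

The non-crossing partitions of [6] form a lattice of size C_6. So A = C_6 = 132.
Permutations of [n] avoiding any single length-3 pattern are counted by C_n; here n = 9. So B = C_9 = 4862.
A + B = 132 + 4862 = 4994.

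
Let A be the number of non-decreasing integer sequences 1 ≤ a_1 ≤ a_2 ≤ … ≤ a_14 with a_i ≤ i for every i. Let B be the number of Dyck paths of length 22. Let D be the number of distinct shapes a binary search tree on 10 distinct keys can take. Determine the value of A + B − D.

2716430

Weakly increasing sequences with a_i ≤ i biject with Dyck paths of semilength 14, so there are C_14. So A = C_14 = 2674440.
A Dyck path with 11 up-steps and 11 down-steps has semilength 11, so there are C_11 of them. So B = C_11 = 58786.
Rooted binary trees with 10 nodes (each child slot possibly empty) number C_10. So D = C_10 = 16796.
A + B − D = 2674440 + 58786 − 16796 = 2716430.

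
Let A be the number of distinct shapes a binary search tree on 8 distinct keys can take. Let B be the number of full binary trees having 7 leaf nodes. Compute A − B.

1298

Rooted binary trees with 8 nodes (each child slot possibly empty) number C_8. So A = C_8 = 1430.
A full binary tree with L leaves has L−1 internal nodes and is counted by C_{L−1}; L = 7 gives C_6. So B = C_6 = 132.
A − B = 1430 − 132 = 1298.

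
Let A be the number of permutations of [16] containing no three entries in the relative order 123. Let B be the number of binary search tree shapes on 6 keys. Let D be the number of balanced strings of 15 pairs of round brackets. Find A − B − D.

Permutations of [n] avoiding any single length-3 pattern are counted by C_n; here n = 16. So A = C_16 = 35357670.
Rooted binary trees with 6 nodes (each child slot possibly empty) number C_6. So B = C_6 = 132.
With 15 pairs the number of balanced bracket strings is the Catalan number C_15. So D = C_15 = 9694845.
A − B − D = 35357670 − 132 − 9694845 = 25662693.

25662693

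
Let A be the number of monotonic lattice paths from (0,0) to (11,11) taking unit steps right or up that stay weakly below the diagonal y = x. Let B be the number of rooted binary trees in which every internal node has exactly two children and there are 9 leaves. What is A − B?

Sub-diagonal monotone paths from (0,0) to (11,11) biject with Dyck paths of semilength 11, giving C_11. So A = C_11 = 58786.
A full binary tree with L leaves has L−1 internal nodes and is counted by C_{L−1}; L = 9 gives C_8. So B = C_8 = 1430.
A − B = 58786 − 1430 = 57356.

57356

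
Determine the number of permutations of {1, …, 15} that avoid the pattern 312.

9694845

For any fixed pattern of length 3, the pattern-avoiding permutations of [15] number C_15.
C_15 = C(30,15)/16 = 155117520/16 = 9694845.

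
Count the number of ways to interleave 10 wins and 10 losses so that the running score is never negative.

Ballot sequences with n votes each where one side never trails are Dyck words, counted by C_n; here n = 10.
C_10 = C(20,10)/11 = 184756/11 = 16796.

16796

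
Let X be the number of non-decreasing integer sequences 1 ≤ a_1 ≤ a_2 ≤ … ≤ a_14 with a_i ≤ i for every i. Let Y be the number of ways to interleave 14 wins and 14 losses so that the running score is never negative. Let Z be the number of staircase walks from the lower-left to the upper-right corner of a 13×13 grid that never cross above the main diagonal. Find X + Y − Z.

Such sub-staircase sequences of length n are counted by C_n; here n = 14. So X = C_14 = 2674440.
Ballot sequences with n votes each where one side never trails are Dyck words, counted by C_n; here n = 14. So Y = C_14 = 2674440.
Sub-diagonal monotone paths from (0,0) to (13,13) biject with Dyck paths of semilength 13, giving C_13. So Z = C_13 = 742900.
X + Y − Z = 2674440 + 2674440 − 742900 = 4605980.

4605980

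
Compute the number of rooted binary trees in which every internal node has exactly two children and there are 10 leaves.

A full binary tree with L leaves has L−1 internal nodes and is counted by C_{L−1}; L = 10 gives C_9.
C_9 = C(18,9)/10 = 48620/10 = 4862.

4862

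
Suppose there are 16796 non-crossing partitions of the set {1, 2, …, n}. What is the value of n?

10

Non-crossing partitions of [n] are counted by C_n; 16796 = C_10.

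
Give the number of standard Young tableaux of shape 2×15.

9694845

Standard Young tableaux of shape 2×n are counted by C_n; here n = 15.
C_15 = C(30,15)/16 = 155117520/16 = 9694845.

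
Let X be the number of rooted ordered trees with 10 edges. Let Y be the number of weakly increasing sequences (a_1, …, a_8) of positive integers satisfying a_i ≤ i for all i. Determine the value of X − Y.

A rooted plane tree with 10 edges has 11 nodes, and the count is C_10. So X = C_10 = 16796.
Such sub-staircase sequences of length n are counted by C_n; here n = 8. So Y = C_8 = 1430.
X − Y = 16796 − 1430 = 15366.

15366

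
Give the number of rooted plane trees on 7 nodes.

132

Rooted ordered (plane) trees on m nodes have m−1 edges and are counted by C_{m−1}; m = 7 gives C_6.
C_6 = 132.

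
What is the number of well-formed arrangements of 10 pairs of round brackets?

With 10 pairs the number of balanced bracket strings is the Catalan number C_10.
C_10 = C(20,10)/11 = 184756/11 = 16796.

16796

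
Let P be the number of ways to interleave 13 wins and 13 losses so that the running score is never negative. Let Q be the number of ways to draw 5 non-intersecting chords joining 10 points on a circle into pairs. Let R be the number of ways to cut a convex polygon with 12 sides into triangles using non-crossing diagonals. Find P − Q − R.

Reading a vote for the leader as '(' and for the other as ')' turns such a sequence into a balanced string of 13 pairs, so the count is C_13. So P = C_13 = 742900.
Non-crossing perfect matchings of 2n points on a circle are counted by C_n; with 10 points, n = 5. So Q = C_5 = 42.
A convex 12-gon is triangulated into 10 triangles, and the number of such triangulations is the Catalan number C_{12−2} = C_10. So R = C_10 = 16796.
P − Q − R = 742900 − 42 − 16796 = 726062.

726062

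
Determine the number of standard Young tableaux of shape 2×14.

2674440

By the hook-length formula (or a Dyck-path bijection), SYT of shape 2×14 number C_14.
C_14 = C(28,14)/15 = 40116600/15 = 2674440.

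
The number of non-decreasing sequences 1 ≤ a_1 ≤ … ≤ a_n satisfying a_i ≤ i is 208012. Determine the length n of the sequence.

Such sub-staircase sequences of length n are counted by C_n. The Catalan number equal to 208012 is C_12.

12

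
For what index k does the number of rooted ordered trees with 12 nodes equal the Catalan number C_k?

A rooted plane tree on 12 nodes has 11 edges, and such trees are counted by C_11.

11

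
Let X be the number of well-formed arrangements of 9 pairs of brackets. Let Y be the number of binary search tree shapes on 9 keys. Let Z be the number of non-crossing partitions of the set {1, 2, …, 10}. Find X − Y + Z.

A balanced arrangement of 9 bracket pairs is a Dyck word of semilength 9, so the count is C_9. So X = C_9 = 4862.
Rooted binary trees with 9 nodes (each child slot possibly empty) number C_9. So Y = C_9 = 4862.
The non-crossing partitions of [10] form a lattice of size C_10. So Z = C_10 = 16796.
X − Y + Z = 4862 − 4862 + 16796 = 16796.

16796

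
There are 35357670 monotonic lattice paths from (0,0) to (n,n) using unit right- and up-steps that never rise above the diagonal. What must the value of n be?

16

Such diagonal-avoiding paths in an n×n grid are counted by C_n; 35357670 = C_16.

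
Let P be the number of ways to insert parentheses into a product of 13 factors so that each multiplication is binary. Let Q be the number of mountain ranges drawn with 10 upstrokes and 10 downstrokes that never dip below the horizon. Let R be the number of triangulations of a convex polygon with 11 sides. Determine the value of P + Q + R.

Bracketing 13 factors into binary products is counted by C_{13−1} = C_12. So P = C_12 = 208012.
Paths of 10 up- and 10 down-steps that never dip below the axis are Dyck paths; their count is C_10. So Q = C_10 = 16796.
A convex 11-gon is triangulated into 9 triangles, and the number of such triangulations is the Catalan number C_{11−2} = C_9. So R = C_9 = 4862.
P + Q + R = 208012 + 16796 + 4862 = 229670.

229670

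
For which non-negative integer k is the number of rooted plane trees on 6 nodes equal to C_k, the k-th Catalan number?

Rooted ordered (plane) trees on m nodes have m−1 edges and are counted by C_{m−1}; m = 6 gives C_5.

5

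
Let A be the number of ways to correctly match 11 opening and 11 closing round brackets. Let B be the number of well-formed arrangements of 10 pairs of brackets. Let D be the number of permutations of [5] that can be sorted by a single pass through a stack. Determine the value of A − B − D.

A balanced arrangement of 11 bracket pairs is a Dyck word of semilength 11, so the count is C_11. So A = C_11 = 58786.
Balanced strings of n pairs of brackets are counted by C_n; here n = 10. So B = C_10 = 16796.
By Knuth's characterisation, the stack-sortable permutations of length 5 are the 231-avoiders, numbering C_5. So D = C_5 = 42.
A − B − D = 58786 − 16796 − 42 = 41948.

41948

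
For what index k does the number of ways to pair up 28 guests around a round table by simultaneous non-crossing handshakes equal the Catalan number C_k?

14

With 28 = 2·14 people, non-crossing handshake pairings are non-crossing perfect matchings on a circle, counted by C_14.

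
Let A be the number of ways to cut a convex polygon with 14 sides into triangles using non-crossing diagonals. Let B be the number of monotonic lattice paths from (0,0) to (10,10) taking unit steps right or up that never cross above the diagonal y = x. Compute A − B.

Triangulations of a convex m-gon are counted by C_{m−2}; with m = 14 this is C_12. So A = C_12 = 208012.
Sub-diagonal monotone paths from (0,0) to (10,10) biject with Dyck paths of semilength 10, giving C_10. So B = C_10 = 16796.
A − B = 208012 − 16796 = 191216.

191216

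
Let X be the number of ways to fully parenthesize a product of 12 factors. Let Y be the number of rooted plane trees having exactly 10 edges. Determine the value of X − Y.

Bracketing 12 factors into binary products is counted by C_{12−1} = C_11. So X = C_11 = 58786.
Rooted ordered trees with n edges are counted by C_n; here n = 10. So Y = C_10 = 16796.
X − Y = 58786 − 16796 = 41990.

41990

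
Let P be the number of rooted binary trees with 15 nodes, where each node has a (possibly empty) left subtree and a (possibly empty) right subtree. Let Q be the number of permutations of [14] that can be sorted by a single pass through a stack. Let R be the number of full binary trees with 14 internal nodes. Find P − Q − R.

Rooted binary trees with 15 nodes (each child slot possibly empty) number C_15. So P = C_15 = 9694845.
By Knuth's characterisation, the stack-sortable permutations of length 14 are the 231-avoiders, numbering C_14. So Q = C_14 = 2674440.
Full binary trees with n internal nodes are counted by C_n; here n = 14. So R = C_14 = 2674440.
P − Q − R = 9694845 − 2674440 − 2674440 = 4345965.

4345965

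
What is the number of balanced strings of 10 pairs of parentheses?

A balanced arrangement of 10 bracket pairs is a Dyck word of semilength 10, so the count is C_10.
C_10 = 16796.

16796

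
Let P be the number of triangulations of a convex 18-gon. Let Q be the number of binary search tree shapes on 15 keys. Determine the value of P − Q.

25662825

The number of triangulations of an 18-gon is the Catalan number C_16 (index = sides − 2). So P = C_16 = 35357670.
Binary trees (left/right distinguished) on n nodes are counted by C_n; here n = 15. So Q = C_15 = 9694845.
P − Q = 35357670 − 9694845 = 25662825.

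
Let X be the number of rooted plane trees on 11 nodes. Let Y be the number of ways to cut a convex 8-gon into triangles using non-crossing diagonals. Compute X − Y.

16664

A rooted plane tree on 11 nodes has 10 edges, and such trees are counted by C_10. So X = C_10 = 16796.
The number of triangulations of an 8-gon is the Catalan number C_6 (index = sides − 2). So Y = C_6 = 132.
X − Y = 16796 − 132 = 16664.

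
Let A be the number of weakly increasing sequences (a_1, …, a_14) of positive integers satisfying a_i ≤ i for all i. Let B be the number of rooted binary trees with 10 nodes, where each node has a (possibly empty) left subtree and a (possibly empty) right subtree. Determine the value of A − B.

2657644

Such sub-staircase sequences of length n are counted by C_n; here n = 14. So A = C_14 = 2674440.
There are C_n binary search tree shapes on n keys; with n = 10 that is C_10. So B = C_10 = 16796.
A − B = 2674440 − 16796 = 2657644.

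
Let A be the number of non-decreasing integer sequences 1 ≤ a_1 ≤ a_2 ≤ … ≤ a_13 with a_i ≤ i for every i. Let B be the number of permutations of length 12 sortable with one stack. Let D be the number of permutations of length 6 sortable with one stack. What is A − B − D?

Such sub-staircase sequences of length n are counted by C_n; here n = 13. So A = C_13 = 742900.
By Knuth's characterisation, the stack-sortable permutations of length 12 are the 231-avoiders, numbering C_12. So B = C_12 = 208012.
By Knuth's characterisation, the stack-sortable permutations of length 6 are the 231-avoiders, numbering C_6. So D = C_6 = 132.
A − B − D = 742900 − 208012 − 132 = 534756.

534756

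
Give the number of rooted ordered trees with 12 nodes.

58786

Rooted ordered (plane) trees on m nodes have m−1 edges and are counted by C_{m−1}; m = 12 gives C_11.
C_11 = C(22,11)/12 = 705432/12 = 58786.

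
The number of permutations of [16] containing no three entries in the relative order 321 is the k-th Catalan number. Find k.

16

Permutations of [n] avoiding any single length-3 pattern are counted by C_n; here n = 16.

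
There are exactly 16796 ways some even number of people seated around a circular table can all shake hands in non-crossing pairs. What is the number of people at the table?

Non-crossing handshake pairings of 2n people are counted by C_n. The Catalan number equal to 16796 is C_10.
So n = 10, and there are 2n = 20 people.

20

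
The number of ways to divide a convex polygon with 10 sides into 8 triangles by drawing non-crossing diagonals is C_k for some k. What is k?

A convex 10-gon is triangulated into 8 triangles, and the number of such triangulations is the Catalan number C_{10−2} = C_8.

8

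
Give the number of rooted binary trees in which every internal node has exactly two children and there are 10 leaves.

4862

Full binary trees with 10 leaves have 10−1 = 9 internal nodes, so there are C_9 of them.
C_9 = 4862.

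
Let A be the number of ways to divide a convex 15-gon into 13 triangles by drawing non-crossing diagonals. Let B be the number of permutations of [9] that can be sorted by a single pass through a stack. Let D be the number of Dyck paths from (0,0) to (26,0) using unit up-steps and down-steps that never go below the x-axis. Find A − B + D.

1480938

The number of triangulations of a 15-gon is the Catalan number C_13 (index = sides − 2). So A = C_13 = 742900.
Stack-sortable permutations are exactly the 231-avoiding ones, counted by C_n; here n = 9. So B = C_9 = 4862.
Paths of 13 up- and 13 down-steps that never dip below the axis are Dyck paths; their count is C_13. So D = C_13 = 742900.
A − B + D = 742900 − 4862 + 742900 = 1480938.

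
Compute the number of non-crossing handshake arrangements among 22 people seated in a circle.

With 22 = 2·11 people, non-crossing handshake pairings are non-crossing perfect matchings on a circle, counted by C_11.
C_11 = 58786.

58786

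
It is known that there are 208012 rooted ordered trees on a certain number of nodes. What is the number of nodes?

13

Rooted ordered trees on m nodes are counted by C_{m−1}. The Catalan number equal to 208012 is C_12.
So the index is 12, and the number of nodes is 12 + 1 = 13.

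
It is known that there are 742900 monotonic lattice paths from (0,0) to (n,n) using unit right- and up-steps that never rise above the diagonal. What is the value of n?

Such diagonal-avoiding paths in an n×n grid are counted by C_n, and C_13 = 742900.

13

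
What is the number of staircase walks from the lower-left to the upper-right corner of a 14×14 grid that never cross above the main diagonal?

Sub-diagonal monotone paths from (0,0) to (14,14) biject with Dyck paths of semilength 14, giving C_14.
C_14 = C(28,14)/15 = 40116600/15 = 2674440.

2674440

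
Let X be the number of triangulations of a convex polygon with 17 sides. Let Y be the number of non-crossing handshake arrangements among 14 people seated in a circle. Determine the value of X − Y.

9694416

The number of triangulations of a 17-gon is the Catalan number C_15 (index = sides − 2). So X = C_15 = 9694845.
Non-crossing handshake pairings of 2n people are counted by C_n; 14 people gives n = 7. So Y = C_7 = 429.
X − Y = 9694845 − 429 = 9694416.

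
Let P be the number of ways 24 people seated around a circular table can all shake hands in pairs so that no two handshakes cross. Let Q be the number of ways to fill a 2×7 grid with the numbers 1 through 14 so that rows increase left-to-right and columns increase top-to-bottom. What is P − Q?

Non-crossing handshake pairings of 2n people are counted by C_n; 24 people gives n = 12. So P = C_12 = 208012.
By the hook-length formula (or a Dyck-path bijection), SYT of shape 2×7 number C_7. So Q = C_7 = 429.
P − Q = 208012 − 429 = 207583.

207583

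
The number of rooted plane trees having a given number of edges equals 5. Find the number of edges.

Rooted ordered trees with n edges are counted by C_n. Since C_3 = 5, the index is 3.

3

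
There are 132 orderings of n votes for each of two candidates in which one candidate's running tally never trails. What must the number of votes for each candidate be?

6

Such ballot sequences with n votes each are counted by C_n. Since C_6 = 132, the index is 6.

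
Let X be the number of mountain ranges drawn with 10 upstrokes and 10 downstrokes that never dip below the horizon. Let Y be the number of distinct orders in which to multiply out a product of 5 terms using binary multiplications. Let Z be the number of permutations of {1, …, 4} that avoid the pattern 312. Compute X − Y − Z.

Dyck paths of semilength n (length 2n) are counted by C_n; here n = 10. So X = C_10 = 16796.
Parenthesizations of m factors correspond to full binary trees with m leaves, counted by C_{m−1}; m = 5 gives C_4. So Y = C_4 = 14.
Permutations of [n] avoiding any single length-3 pattern are counted by C_n; here n = 4. So Z = C_4 = 14.
X − Y − Z = 16796 − 14 − 14 = 16768.

16768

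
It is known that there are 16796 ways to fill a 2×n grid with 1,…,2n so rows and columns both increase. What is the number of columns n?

10

Standard Young tableaux of shape 2×n are counted by C_n; 16796 = C_10.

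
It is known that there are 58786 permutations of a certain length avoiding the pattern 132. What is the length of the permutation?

Permutations of [n] avoiding a fixed length-3 pattern are counted by C_n. The Catalan number equal to 58786 is C_11.

11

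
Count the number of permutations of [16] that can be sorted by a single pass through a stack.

By Knuth's characterisation, the stack-sortable permutations of length 16 are the 231-avoiders, numbering C_16.
C_16 = C(32,16)/17 = 601080390/17 = 35357670.

35357670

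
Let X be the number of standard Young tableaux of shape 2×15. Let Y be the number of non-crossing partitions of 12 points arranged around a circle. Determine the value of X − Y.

By the hook-length formula (or a Dyck-path bijection), SYT of shape 2×15 number C_15. So X = C_15 = 9694845.
Non-crossing partitions of an n-element set are counted by C_n; here n = 12. So Y = C_12 = 208012.
X − Y = 9694845 − 208012 = 9486833.

9486833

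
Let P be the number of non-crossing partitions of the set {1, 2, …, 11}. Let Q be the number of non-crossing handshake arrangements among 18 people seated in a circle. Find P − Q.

53924

Non-crossing partitions of an n-element set are counted by C_n; here n = 11. So P = C_11 = 58786.
Non-crossing handshake pairings of 2n people are counted by C_n; 18 people gives n = 9. So Q = C_9 = 4862.
P − Q = 58786 − 4862 = 53924.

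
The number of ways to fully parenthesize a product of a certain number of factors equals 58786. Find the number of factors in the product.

Parenthesizations of m factors are counted by C_{m−1}. The Catalan number equal to 58786 is C_11.
So the index is 11, and the number of factors is 11 + 1 = 12.

12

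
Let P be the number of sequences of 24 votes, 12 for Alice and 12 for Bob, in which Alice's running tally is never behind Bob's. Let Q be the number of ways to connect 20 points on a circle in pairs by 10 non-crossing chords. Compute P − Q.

Ballot sequences with n votes each where one side never trails are Dyck words, counted by C_n; here n = 12. So P = C_12 = 208012.
Non-crossing perfect matchings of 2n points on a circle are counted by C_n; with 20 points, n = 10. So Q = C_10 = 16796.
P − Q = 208012 − 16796 = 191216.

191216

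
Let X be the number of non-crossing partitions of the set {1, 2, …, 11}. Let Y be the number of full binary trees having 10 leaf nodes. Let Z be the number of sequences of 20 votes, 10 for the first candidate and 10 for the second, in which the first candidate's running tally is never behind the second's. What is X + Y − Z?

46852

Non-crossing partitions of an n-element set are counted by C_n; here n = 11. So X = C_11 = 58786.
Full binary trees with 10 leaves have 10−1 = 9 internal nodes, so there are C_9 of them. So Y = C_9 = 4862.
Ballot sequences with n votes each where one side never trails are Dyck words, counted by C_n; here n = 10. So Z = C_10 = 16796.
X + Y − Z = 58786 + 4862 − 16796 = 46852.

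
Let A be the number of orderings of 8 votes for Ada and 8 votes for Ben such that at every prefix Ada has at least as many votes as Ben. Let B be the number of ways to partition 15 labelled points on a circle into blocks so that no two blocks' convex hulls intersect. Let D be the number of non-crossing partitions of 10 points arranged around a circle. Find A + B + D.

9713071

Ballot sequences with n votes each where one side never trails are Dyck words, counted by C_n; here n = 8. So A = C_8 = 1430.
Non-crossing partitions of an n-element set are counted by C_n; here n = 15. So B = C_15 = 9694845.
The non-crossing partitions of [10] form a lattice of size C_10. So D = C_10 = 16796.
A + B + D = 1430 + 9694845 + 16796 = 9713071.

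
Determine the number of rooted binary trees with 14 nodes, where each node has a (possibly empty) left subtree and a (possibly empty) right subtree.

There are C_n binary search tree shapes on n keys; with n = 14 that is C_14.
C_14 = 2674440.

2674440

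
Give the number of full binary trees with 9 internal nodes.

The number of full binary trees on 9 internal nodes is the Catalan number C_9.
C_9 = C_8 · 2(2·8+1)/(8+2) = 1430 · 34/10 = 4862.

4862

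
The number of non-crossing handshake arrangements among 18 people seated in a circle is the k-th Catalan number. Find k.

With 18 = 2·9 people, non-crossing handshake pairings are non-crossing perfect matchings on a circle, counted by C_9.

9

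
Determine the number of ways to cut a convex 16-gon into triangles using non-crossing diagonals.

Triangulations of a convex m-gon are counted by C_{m−2}; with m = 16 this is C_14.
C_14 = 2674440.

2674440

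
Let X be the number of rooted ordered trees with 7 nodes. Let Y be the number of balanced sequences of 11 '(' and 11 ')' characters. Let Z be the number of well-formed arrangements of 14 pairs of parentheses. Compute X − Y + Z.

A rooted plane tree on 7 nodes has 6 edges, and such trees are counted by C_6. So X = C_6 = 132.
Balanced strings of n pairs of brackets are counted by C_n; here n = 11. So Y = C_11 = 58786.
With 14 pairs the number of balanced bracket strings is the Catalan number C_14. So Z = C_14 = 2674440.
X − Y + Z = 132 − 58786 + 2674440 = 2615786.

2615786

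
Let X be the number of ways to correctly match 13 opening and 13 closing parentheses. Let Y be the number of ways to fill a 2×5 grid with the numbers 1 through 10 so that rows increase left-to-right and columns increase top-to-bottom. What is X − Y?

Balanced strings of n pairs of brackets are counted by C_n; here n = 13. So X = C_13 = 742900.
Standard Young tableaux of shape 2×n are counted by C_n; here n = 5. So Y = C_5 = 42.
X − Y = 742900 − 42 = 742858.

742858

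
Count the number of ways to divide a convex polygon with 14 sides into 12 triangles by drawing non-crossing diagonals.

The number of triangulations of a 14-gon is the Catalan number C_12 (index = sides − 2).
C_12 = 208012.

208012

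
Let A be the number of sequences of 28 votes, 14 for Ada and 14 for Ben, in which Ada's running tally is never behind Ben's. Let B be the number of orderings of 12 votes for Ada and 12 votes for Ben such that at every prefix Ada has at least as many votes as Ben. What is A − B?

2466428

Ballot sequences with n votes each where one side never trails are Dyck words, counted by C_n; here n = 14. So A = C_14 = 2674440.
Ballot sequences with n votes each where one side never trails are Dyck words, counted by C_n; here n = 12. So B = C_12 = 208012.
A − B = 2674440 − 208012 = 2466428.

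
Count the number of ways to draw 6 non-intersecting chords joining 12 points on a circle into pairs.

132

Non-crossing perfect matchings of 2n points on a circle are counted by C_n; with 12 points, n = 6.
C_6 = C_5 · 2(2·5+1)/(5+2) = 42 · 22/7 = 132.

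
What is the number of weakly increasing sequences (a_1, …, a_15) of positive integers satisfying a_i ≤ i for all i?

9694845

Weakly increasing sequences with a_i ≤ i biject with Dyck paths of semilength 15, so there are C_15.
C_15 = C(30,15)/16 = 155117520/16 = 9694845.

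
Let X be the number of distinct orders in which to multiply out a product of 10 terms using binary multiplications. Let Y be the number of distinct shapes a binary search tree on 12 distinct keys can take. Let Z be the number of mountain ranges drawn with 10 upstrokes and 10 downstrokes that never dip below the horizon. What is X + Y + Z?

Ways to associate a product of 10 factors correspond to binary trees on 10 leaves, so the count is C_9. So X = C_9 = 4862.
There are C_n binary search tree shapes on n keys; with n = 12 that is C_12. So Y = C_12 = 208012.
Paths of 10 up- and 10 down-steps that never dip below the axis are Dyck paths; their count is C_10. So Z = C_10 = 16796.
X + Y + Z = 4862 + 208012 + 16796 = 229670.

229670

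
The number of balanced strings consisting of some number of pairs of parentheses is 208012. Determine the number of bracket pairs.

Balanced strings of n bracket-pairs are counted by C_n, and C_12 = 208012.

12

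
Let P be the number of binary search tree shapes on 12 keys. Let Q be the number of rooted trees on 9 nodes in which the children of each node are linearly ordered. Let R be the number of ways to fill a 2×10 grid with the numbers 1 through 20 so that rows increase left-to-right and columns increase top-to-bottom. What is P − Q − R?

189786

Rooted binary trees with 12 nodes (each child slot possibly empty) number C_12. So P = C_12 = 208012.
A rooted plane tree on 9 nodes has 8 edges, and such trees are counted by C_8. So Q = C_8 = 1430.
By the hook-length formula (or a Dyck-path bijection), SYT of shape 2×10 number C_10. So R = C_10 = 16796.
P − Q − R = 208012 − 1430 − 16796 = 189786.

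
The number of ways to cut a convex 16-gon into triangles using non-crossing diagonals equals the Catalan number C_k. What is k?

Triangulations of a convex m-gon are counted by C_{m−2}; with m = 16 this is C_14.

14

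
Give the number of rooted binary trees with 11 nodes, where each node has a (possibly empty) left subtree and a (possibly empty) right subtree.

There are C_n binary search tree shapes on n keys; with n = 11 that is C_11.
C_11 = C(22,11)/12 = 705432/12 = 58786.

58786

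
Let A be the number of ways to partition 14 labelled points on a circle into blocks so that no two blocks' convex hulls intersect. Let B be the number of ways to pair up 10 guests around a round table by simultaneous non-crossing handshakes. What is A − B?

2674398

The non-crossing partitions of [14] form a lattice of size C_14. So A = C_14 = 2674440.
Non-crossing handshake pairings of 2n people are counted by C_n; 10 people gives n = 5. So B = C_5 = 42.
A − B = 2674440 − 42 = 2674398.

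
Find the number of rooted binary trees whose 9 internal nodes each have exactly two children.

4862

The number of full binary trees on 9 internal nodes is the Catalan number C_9.
C_9 = 4862.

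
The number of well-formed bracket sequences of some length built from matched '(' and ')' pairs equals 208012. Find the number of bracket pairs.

12

Balanced strings of n bracket-pairs are counted by C_n, and C_12 = 208012.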